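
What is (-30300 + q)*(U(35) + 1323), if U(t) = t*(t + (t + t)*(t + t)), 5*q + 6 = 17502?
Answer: -23323128192/5 ≈ -4.6646e+9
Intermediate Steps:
q = 17496/5 (q = -6/5 + (⅕)*17502 = -6/5 + 17502/5 = 17496/5 ≈ 3499.2)
U(t) = t*(t + 4*t²) (U(t) = t*(t + (2*t)*(2*t)) = t*(t + 4*t²))
(-30300 + q)*(U(35) + 1323) = (-30300 + 17496/5)*(35²*(1 + 4*35) + 1323) = -134004*(1225*(1 + 140) + 1323)/5 = -134004*(1225*141 + 1323)/5 = -134004*(172725 + 1323)/5 = -134004/5*174048 = -23323128192/5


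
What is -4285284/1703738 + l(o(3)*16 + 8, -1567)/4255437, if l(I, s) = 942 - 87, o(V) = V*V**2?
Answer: -3039049898853/1208358287251 ≈ -2.5150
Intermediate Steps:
o(V) = V**3
l(I, s) = 855
-4285284/1703738 + l(o(3)*16 + 8, -1567)/4255437 = -4285284/1703738 + 855/4255437 = -4285284*1/1703738 + 855*(1/4255437) = -2142642/851869 + 285/1418479 = -3039049898853/1208358287251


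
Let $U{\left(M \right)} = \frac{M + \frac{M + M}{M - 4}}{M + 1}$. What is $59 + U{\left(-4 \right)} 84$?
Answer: $143$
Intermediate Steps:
$U{\left(M \right)} = \frac{M + \frac{2 M}{-4 + M}}{1 + M}$
$59 + U{\left(-4 \right)} 84 = 59 + - \frac{4 \left(-2 - 4\right)}{-4 + \left(-4\right)^{2} - -12} \cdot 84 = 59 + \left(-4\right) \frac{1}{-4 + 16 + 12} \left(-6\right) 84 = 59 + \left(-4\right) \frac{1}{24} \left(-6\right) 84 = 59 + 1 \cdot 84 = 59 + 84 = 143$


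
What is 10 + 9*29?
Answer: 271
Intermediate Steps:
10 + 9*29 = 10 + 261 = 271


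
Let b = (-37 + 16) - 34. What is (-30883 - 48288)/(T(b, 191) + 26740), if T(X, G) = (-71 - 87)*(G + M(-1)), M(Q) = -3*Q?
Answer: 79171/3912 ≈ 20.238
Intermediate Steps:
b = -55 (b = -21 - 34 = -55)
T(X, G) = -474 - 158*G (T(X, G) = (-71 - 87)*(G - 3*(-1)) = -158*(G + 3) = -158*(3 + G) = -474 - 158*G)
(-30883 - 48288)/(T(b, 191) + 26740) = (-30883 - 48288)/((-474 - 158*191) + 26740) = -79171/((-474 - 30178) + 26740) = -79171/(-30652 + 26740) = -79171/(-3912) = -79171*(-1/3912) = 79171/3912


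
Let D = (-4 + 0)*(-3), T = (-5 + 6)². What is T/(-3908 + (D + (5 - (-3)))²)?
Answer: -1/3508 ≈ -0.00028506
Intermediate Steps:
T = 1 (T = 1² = 1)
D = 12 (D = -4*(-3) = 12)
T/(-3908 + (D + (5 - (-3)))²) = 1/(-3908 + (12 + (5 - (-3)))²) = 1/(-3908 + (12 + (5 - 1*(-3)))²) = 1/(-3908 + (12 + (5 + 3))²) = 1/(-3908 + (12 + 8)²) = 1/(-3908 + 20²) = 1/(-3908 + 400) = 1/(-3508) = 1*(-1/3508) = -1/3508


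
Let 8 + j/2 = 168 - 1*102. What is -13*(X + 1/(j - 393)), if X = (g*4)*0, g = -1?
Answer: 13/277 ≈ 0.046931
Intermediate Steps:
X = 0 (X = -1*4*0 = -4*0 = 0)
j = 116 (j = -16 + 2*(168 - 1*102) = -16 + 2*(168 - 102) = -16 + 2*66 = -16 + 132 = 116)
-13*(X + 1/(j - 393)) = -13*(0 + 1/(116 - 393)) = -13*(0 + 1/(-277)) = -13*(0 - 1/277) = -13*(-1/277) = 13/277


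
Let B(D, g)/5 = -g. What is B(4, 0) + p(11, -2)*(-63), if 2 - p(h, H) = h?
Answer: 567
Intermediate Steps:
B(D, g) = -5*g (B(D, g) = 5*(-g) = -5*g)
p(h, H) = 2 - h
B(4, 0) + p(11, -2)*(-63) = -5*0 + (2 - 1*11)*(-63) = 0 + (2 - 11)*(-63) = 0 - 9*(-63) = 0 + 567 = 567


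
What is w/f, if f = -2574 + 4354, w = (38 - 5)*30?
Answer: 99/178 ≈ 0.55618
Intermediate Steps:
w = 990 (w = 33*30 = 990)
f = 1780
w/f = 990/1780 = 990*(1/1780) = 99/178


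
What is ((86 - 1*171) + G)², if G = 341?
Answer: 65536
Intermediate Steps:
((86 - 1*171) + G)² = ((86 - 1*171) + 341)² = ((86 - 171) + 341)² = (-85 + 341)² = 256² = 65536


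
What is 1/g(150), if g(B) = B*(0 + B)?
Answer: 1/22500 ≈ 4.4444e-5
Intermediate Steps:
g(B) = B**2 (g(B) = B*B = B**2)
1/g(150) = 1/(150**2) = 1/22500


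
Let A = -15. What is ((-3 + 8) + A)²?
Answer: 100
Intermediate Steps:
((-3 + 8) + A)² = ((-3 + 8) - 15)² = (5 - 15)² = (-10)² = 100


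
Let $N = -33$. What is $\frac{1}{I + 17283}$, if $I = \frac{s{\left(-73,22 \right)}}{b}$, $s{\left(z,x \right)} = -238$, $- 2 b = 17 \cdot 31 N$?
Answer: $\frac{1023}{17680481} \approx 5.786 \cdot 10^{-5}$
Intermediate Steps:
$b = \frac{17391}{2}$ ($b = - \frac{17 \cdot 31 \left(-33\right)}{2} = - \frac{527 \left(-33\right)}{2} = \left(- \frac{1}{2}\right) \left(-17391\right) = \frac{17391}{2} \approx 8695.5$)
$I = - \frac{28}{1023}$ ($I = - \frac{238}{\frac{17391}{2}} = \left(-238\right) \frac{2}{17391} = - \frac{28}{1023} \approx -0.02737$)
$\frac{1}{I + 17283} = \frac{1}{- \frac{28}{1023} + 17283} = \frac{1}{\frac{17680481}{1023}} = \frac{1023}{17680481}$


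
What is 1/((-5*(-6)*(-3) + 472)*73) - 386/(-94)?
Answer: 5382045/1310642 ≈ 4.1064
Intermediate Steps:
1/((-5*(-6)*(-3) + 472)*73) - 386/(-94) = (1/73)/(30*(-3) + 472) - 386*(-1/94) = (1/73)/(-90 + 472) + 193/47 = (1/73)/382 + 193/47 = (1/382)*(1/73) + 193/47 = 1/27886 + 193/47 = 5382045/1310642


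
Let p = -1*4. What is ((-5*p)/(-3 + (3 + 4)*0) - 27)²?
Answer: 10201/9 ≈ 1133.4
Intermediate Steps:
p = -4
((-5*p)/(-3 + (3 + 4)*0) - 27)² = ((-5*(-4))/(-3 + (3 + 4)*0) - 27)² = (20/(-3 + 7*0) - 27)² = (20/(-3 + 0) - 27)² = (20/(-3) - 27)² = (20*(-⅓) - 27)² = (-20/3 - 27)² = (-101/3)² = 10201/9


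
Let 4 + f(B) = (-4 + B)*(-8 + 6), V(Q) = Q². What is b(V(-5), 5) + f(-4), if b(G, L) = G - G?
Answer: 12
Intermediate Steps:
b(G, L) = 0
f(B) = 4 - 2*B (f(B) = -4 + (-4 + B)*(-8 + 6) = -4 + (-4 + B)*(-2) = -4 + (8 - 2*B) = 4 - 2*B)
b(V(-5), 5) + f(-4) = 0 + (4 - 2*(-4)) = 0 + (4 + 8) = 0 + 12 = 12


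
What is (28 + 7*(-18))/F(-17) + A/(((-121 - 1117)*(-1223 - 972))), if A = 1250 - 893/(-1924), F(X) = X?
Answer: 512413990501/88881046280 ≈ 5.7652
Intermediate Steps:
A = 2405893/1924 (A = 1250 - 893*(-1/1924) = 1250 + 893/1924 = 2405893/1924 ≈ 1250.5)
(28 + 7*(-18))/F(-17) + A/(((-121 - 1117)*(-1223 - 972))) = (28 + 7*(-18))/(-17) + 2405893/(1924*(((-121 - 1117)*(-1223 - 972)))) = (28 - 126)*(-1/17) + 2405893/(1924*((-1238*(-2195)))) = -98*(-1/17) + (2405893/1924)/2717410 = 98/17 + (2405893/1924)*(1/2717410) = 98/17 + 2405893/5228296840 = 512413990501/88881046280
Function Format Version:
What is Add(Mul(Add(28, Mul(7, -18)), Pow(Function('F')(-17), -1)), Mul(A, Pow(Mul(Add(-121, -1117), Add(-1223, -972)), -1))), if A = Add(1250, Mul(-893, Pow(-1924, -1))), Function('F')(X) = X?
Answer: Rational(512413990501, 88881046280) ≈ 5.7652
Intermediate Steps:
A = Rational(2405893, 1924) (A = Add(1250, Mul(-893, Rational(-1, 1924))) = Add(1250, Rational(893, 1924)) = Rational(2405893, 1924) ≈ 1250.5)
Add(Mul(Add(28, Mul(7, -18)), Pow(Function('F')(-17), -1)), Mul(A, Pow(Mul(Add(-121, -1117), Add(-1223, -972)), -1))) = Add(Mul(Add(28, Mul(7, -18)), Pow(-17, -1)), Mul(Rational(2405893, 1924), Pow(Mul(Add(-121, -1117), Add(-1223, -972)), -1))) = Add(Mul(Add(28, -126), Rational(-1, 17)), Mul(Rational(2405893, 1924), Pow(Mul(-1238, -2195), -1))) = Add(Mul(-98, Rational(-1, 17)), Mul(Rational(2405893, 1924), Pow(2717410, -1))) = Add(Rational(98, 17), Mul(Rational(2405893, 1924), Rational(1, 2717410))) = Add(Rational(98, 17), Rational(2405893, 5228296840)) = Rational(512413990501, 88881046280)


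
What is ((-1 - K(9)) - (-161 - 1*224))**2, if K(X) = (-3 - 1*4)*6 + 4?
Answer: 178084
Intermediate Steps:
K(X) = -38 (K(X) = (-3 - 4)*6 + 4 = -7*6 + 4 = -42 + 4 = -38)
((-1 - K(9)) - (-161 - 1*224))**2 = ((-1 - 1*(-38)) - (-161 - 1*224))**2 = ((-1 + 38) - (-161 - 224))**2 = (37 - 1*(-385))**2 = (37 + 385)**2 = 422**2 = 178084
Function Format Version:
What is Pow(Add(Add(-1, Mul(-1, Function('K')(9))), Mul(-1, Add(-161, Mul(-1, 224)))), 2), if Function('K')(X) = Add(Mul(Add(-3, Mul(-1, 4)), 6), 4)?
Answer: 178084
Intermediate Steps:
Function('K')(X) = -38 (Function('K')(X) = Add(Mul(Add(-3, -4), 6), 4) = Add(Mul(-7, 6), 4) = Add(-42, 4) = -38)
Pow(Add(Add(-1, Mul(-1, Function('K')(9))), Mul(-1, Add(-161, Mul(-1, 224)))), 2) = Pow(Add(Add(-1, Mul(-1, -38)), Mul(-1, Add(-161, Mul(-1, 224)))), 2) = Pow(Add(Add(-1, 38), Mul(-1, Add(-161, -224))), 2) = Pow(Add(37, Mul(-1, -385)), 2) = Pow(Add(37, 385), 2) = Pow(422, 2) = 178084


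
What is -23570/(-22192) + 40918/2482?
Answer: 3310113/188632 ≈ 17.548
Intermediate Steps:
-23570/(-22192) + 40918/2482 = -23570*(-1/22192) + 40918*(1/2482) = 11785/11096 + 20459/1241 = 3310113/188632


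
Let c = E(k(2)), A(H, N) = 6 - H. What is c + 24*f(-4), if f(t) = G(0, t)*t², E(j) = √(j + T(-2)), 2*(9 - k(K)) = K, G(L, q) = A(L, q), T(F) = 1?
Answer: 2307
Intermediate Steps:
G(L, q) = 6 - L
k(K) = 9 - K/2
E(j) = √(1 + j) (E(j) = √(j + 1) = √(1 + j))
f(t) = 6*t² (f(t) = (6 - 1*0)*t² = (6 + 0)*t² = 6*t²)
c = 3 (c = √(1 + (9 - ½*2)) = √(1 + (9 - 1)) = √(1 + 8) = √9 = 3)
c + 24*f(-4) = 3 + 24*(6*(-4)²) = 3 + 24*(6*16) = 3 + 24*96 = 3 + 2304 = 2307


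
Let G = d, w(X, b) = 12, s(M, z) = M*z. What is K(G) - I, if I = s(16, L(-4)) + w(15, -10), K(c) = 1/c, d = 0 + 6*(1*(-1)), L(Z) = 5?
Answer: -553/6 ≈ -92.167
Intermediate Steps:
d = -6 (d = 0 + 6*(-1) = 0 - 6 = -6)
G = -6
I = 92 (I = 16*5 + 12 = 80 + 12 = 92)
K(G) - I = 1/(-6) - 1*92 = -1/6 - 92 = -553/6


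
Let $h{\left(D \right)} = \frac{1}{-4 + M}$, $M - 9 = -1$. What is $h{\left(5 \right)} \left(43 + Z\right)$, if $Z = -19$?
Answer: $6$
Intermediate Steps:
$M = 8$ ($M = 9 - 1 = 8$)
$h{\left(D \right)} = \frac{1}{4}$ ($h{\left(D \right)} = \frac{1}{-4 + 8} = \frac{1}{4}$)
$h{\left(5 \right)} \left(43 + Z\right) = \frac{43 - 19}{4} = \frac{1}{4} \cdot 24 = 6$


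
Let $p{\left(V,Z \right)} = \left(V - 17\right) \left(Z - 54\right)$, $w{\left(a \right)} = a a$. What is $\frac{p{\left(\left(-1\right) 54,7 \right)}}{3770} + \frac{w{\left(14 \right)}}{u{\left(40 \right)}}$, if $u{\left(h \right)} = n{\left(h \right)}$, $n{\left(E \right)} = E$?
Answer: $\frac{2181}{377} \approx 5.7851$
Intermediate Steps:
$w{\left(a \right)} = a^{2}$
$p{\left(V,Z \right)} = \left(-54 + Z\right) \left(-17 + V\right)$ ($p{\left(V,Z \right)} = \left(-17 + V\right) \left(-54 + Z\right) = \left(-54 + Z\right) \left(-17 + V\right)$)
$u{\left(h \right)} = h$
$\frac{p{\left(\left(-1\right) 54,7 \right)}}{3770} + \frac{w{\left(14 \right)}}{u{\left(40 \right)}} = \frac{918 - 54 \left(\left(-1\right) 54\right) - 119 + \left(-1\right) 54 \cdot 7}{3770} + \frac{14^{2}}{40} = \left(918 - -2916 - 119 - 378\right) \frac{1}{3770} + 196 \cdot \frac{1}{40} = \left(918 + 2916 - 119 - 378\right) \frac{1}{3770} + \frac{49}{10} = 3337 \cdot \frac{1}{3770} + \frac{49}{10} = \frac{3337}{3770} + \frac{49}{10} = \frac{2181}{377}$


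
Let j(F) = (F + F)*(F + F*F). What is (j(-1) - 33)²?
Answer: 1089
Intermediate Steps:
j(F) = 2*F*(F + F²) (j(F) = (2*F)*(F + F²) = 2*F*(F + F²))
(j(-1) - 33)² = (2*(-1)²*(1 - 1) - 33)² = (2*1*0 - 33)² = (0 - 33)² = (-33)² = 1089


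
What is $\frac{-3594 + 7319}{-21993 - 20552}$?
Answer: $- \frac{745}{8509} \approx -0.087554$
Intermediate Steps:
$\frac{-3594 + 7319}{-21993 - 20552} = \frac{3725}{-21993 - 20552} = \frac{3725}{-42545} = 3725 \left(- \frac{1}{42545}\right) = - \frac{745}{8509}$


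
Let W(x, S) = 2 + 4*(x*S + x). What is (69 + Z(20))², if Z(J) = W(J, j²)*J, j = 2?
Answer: 65755881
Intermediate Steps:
W(x, S) = 2 + 4*x + 4*S*x (W(x, S) = 2 + 4*(S*x + x) = 2 + 4*(x + S*x) = 2 + (4*x + 4*S*x) = 2 + 4*x + 4*S*x)
Z(J) = J*(2 + 20*J) (Z(J) = (2 + 4*J + 4*2²*J)*J = (2 + 4*J + 4*4*J)*J = (2 + 4*J + 16*J)*J = (2 + 20*J)*J = J*(2 + 20*J))
(69 + Z(20))² = (69 + 2*20*(1 + 10*20))² = (69 + 2*20*(1 + 200))² = (69 + 2*20*201)² = (69 + 8040)² = 8109² = 65755881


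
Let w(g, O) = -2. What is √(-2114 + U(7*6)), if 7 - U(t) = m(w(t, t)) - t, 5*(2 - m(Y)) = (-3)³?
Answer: I*√51810/5 ≈ 45.524*I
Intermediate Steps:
m(Y) = 37/5 (m(Y) = 2 - ⅕*(-3)³ = 2 - ⅕*(-27) = 2 + 27/5 = 37/5)
U(t) = -⅖ + t (U(t) = 7 - (37/5 - t) = 7 + (-37/5 + t) = -⅖ + t)
√(-2114 + U(7*6)) = √(-2114 + (-⅖ + 7*6)) = √(-2114 + (-⅖ + 42)) = √(-2114 + 208/5) = √(-10362/5) = I*√51810/5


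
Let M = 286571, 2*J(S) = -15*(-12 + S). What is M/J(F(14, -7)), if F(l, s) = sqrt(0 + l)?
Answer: 1146284/325 + 286571*sqrt(14)/975 ≈ 4626.8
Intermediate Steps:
F(l, s) = sqrt(l)
J(S) = 90 - 15*S/2 (J(S) = (-15*(-12 + S))/2 = (180 - 15*S)/2 = 90 - 15*S/2)
M/J(F(14, -7)) = 286571/(90 - 15*sqrt(14)/2)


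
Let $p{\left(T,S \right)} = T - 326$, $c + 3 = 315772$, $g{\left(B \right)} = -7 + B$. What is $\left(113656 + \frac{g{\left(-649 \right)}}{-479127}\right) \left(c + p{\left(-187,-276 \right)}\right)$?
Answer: $\frac{17167473223615808}{479127} \approx 3.5831 \cdot 10^{10}$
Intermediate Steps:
$c = 315769$ ($c = -3 + 315772 = 315769$)
$p{\left(T,S \right)} = -326 + T$ ($p{\left(T,S \right)} = T - 326 = -326 + T$)
$\left(113656 + \frac{g{\left(-649 \right)}}{-479127}\right) \left(c + p{\left(-187,-276 \right)}\right) = \left(113656 + \frac{-7 - 649}{-479127}\right) \left(315769 - 513\right) = \left(113656 - - \frac{656}{479127}\right) \left(315769 - 513\right) = \left(113656 + \frac{656}{479127}\right) 315256 = \frac{54455658968}{479127} \cdot 315256 = \frac{17167473223615808}{479127}$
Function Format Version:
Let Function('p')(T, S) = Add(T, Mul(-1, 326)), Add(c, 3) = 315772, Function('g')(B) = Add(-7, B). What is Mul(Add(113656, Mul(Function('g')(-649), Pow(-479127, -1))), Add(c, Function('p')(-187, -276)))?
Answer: Rational(17167473223615808, 479127) ≈ 3.5831e+10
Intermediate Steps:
c = 315769 (c = Add(-3, 315772) = 315769)
Function('p')(T, S) = Add(-326, T) (Function('p')(T, S) = Add(T, -326) = Add(-326, T))
Mul(Add(113656, Mul(Function('g')(-649), Pow(-479127, -1))), Add(c, Function('p')(-187, -276))) = Mul(Add(113656, Mul(Add(-7, -649), Pow(-479127, -1))), Add(315769, Add(-326, -187))) = Mul(Add(113656, Mul(-656, Rational(-1, 479127))), Add(315769, -513)) = Mul(Add(113656, Rational(656, 479127)), 315256) = Mul(Rational(54455658968, 479127), 315256) = Rational(17167473223615808, 479127)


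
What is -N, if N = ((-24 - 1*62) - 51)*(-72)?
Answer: -9864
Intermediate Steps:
N = 9864 (N = ((-24 - 62) - 51)*(-72) = (-86 - 51)*(-72) = -137*(-72) = 9864)
-N = -1*9864 = -9864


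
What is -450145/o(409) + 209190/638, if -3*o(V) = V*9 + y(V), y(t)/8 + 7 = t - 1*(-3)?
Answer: 384896920/735933 ≈ 523.01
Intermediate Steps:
y(t) = -32 + 8*t (y(t) = -56 + 8*(t - 1*(-3)) = -56 + 8*(t + 3) = -56 + 8*(3 + t) = -56 + (24 + 8*t) = -32 + 8*t)
o(V) = 32/3 - 17*V/3 (o(V) = -(V*9 + (-32 + 8*V))/3 = -(9*V + (-32 + 8*V))/3 = -(-32 + 17*V)/3 = 32/3 - 17*V/3)
-450145/o(409) + 209190/638 = -450145/(32/3 - 17/3*409) + 209190/638 = -450145/(32/3 - 6953/3) + 209190*(1/638) = -450145/(-2307) + 104595/319 = -450145*(-1/2307) + 104595/319 = 450145/2307 + 104595/319 = 384896920/735933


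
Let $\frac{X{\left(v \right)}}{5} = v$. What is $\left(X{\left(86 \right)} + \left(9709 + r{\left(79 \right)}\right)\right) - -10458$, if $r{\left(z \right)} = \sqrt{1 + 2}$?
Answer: $20597 + \sqrt{3} \approx 20599.0$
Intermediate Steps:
$r{\left(z \right)} = \sqrt{3}$
$X{\left(v \right)} = 5 v$
$\left(X{\left(86 \right)} + \left(9709 + r{\left(79 \right)}\right)\right) - -10458 = \left(5 \cdot 86 + \left(9709 + \sqrt{3}\right)\right) - -10458 = \left(430 + \left(9709 + \sqrt{3}\right)\right) + 10458 = \left(10139 + \sqrt{3}\right) + 10458 = 20597 + \sqrt{3}$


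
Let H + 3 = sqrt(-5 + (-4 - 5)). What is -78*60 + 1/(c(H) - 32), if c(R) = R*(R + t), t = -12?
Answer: (-84240*sqrt(14) + 4681*I)/(-I + 18*sqrt(14)) ≈ -4680.0 + 0.014845*I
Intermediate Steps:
H = -3 + I*sqrt(14) (H = -3 + sqrt(-5 + (-4 - 5)) = -3 + sqrt(-5 - 9) = -3 + sqrt(-14) = -3 + I*sqrt(14) ≈ -3.0 + 3.7417*I)
c(R) = R*(-12 + R) (c(R) = R*(R - 12) = R*(-12 + R))
-78*60 + 1/(c(H) - 32) = -78*60 + 1/((-3 + I*sqrt(14))*(-12 + (-3 + I*sqrt(14))) - 32) = -4680 + 1/((-3 + I*sqrt(14))*(-15 + I*sqrt(14)) - 32) = -4680 + 1/((-15 + I*sqrt(14))*(-3 + I*sqrt(14)) - 32) = -4680 + 1/(-32 + (-15 + I*sqrt(14))*(-3 + I*sqrt(14)))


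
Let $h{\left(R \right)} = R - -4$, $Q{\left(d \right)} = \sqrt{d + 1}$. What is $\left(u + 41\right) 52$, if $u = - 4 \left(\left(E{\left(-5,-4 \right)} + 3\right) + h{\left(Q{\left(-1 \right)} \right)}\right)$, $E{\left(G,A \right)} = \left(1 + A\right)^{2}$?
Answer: $-1196$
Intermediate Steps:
$Q{\left(d \right)} = \sqrt{1 + d}$
$h{\left(R \right)} = 4 + R$ ($h{\left(R \right)} = R + 4 = 4 + R$)
$u = -64$ ($u = - 4 \left(\left(\left(1 - 4\right)^{2} + 3\right) + \left(4 + \sqrt{1 - 1}\right)\right) = - 4 \left(\left(\left(-3\right)^{2} + 3\right) + \left(4 + \sqrt{0}\right)\right) = - 4 \left(\left(9 + 3\right) + \left(4 + 0\right)\right) = - 4 \left(12 + 4\right) = \left(-4\right) 16 = -64$)
$\left(u + 41\right) 52 = \left(-64 + 41\right) 52 = \left(-23\right) 52 = -1196$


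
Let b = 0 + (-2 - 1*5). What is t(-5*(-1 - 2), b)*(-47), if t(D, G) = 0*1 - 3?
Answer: 141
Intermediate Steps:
b = -7 (b = 0 + (-2 - 5) = 0 - 7 = -7)
t(D, G) = -3 (t(D, G) = 0 - 3 = -3)
t(-5*(-1 - 2), b)*(-47) = -3*(-47) = 141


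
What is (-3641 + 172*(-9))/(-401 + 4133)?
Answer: -5189/3732 ≈ -1.3904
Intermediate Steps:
(-3641 + 172*(-9))/(-401 + 4133) = (-3641 - 1548)/3732 = -5189*1/3732 = -5189/3732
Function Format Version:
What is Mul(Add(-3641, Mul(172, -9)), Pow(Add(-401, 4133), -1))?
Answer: Rational(-5189, 3732) ≈ -1.3904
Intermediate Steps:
Mul(Add(-3641, Mul(172, -9)), Pow(Add(-401, 4133), -1)) = Mul(Add(-3641, -1548), Pow(3732, -1)) = Mul(-5189, Rational(1, 3732)) = Rational(-5189, 3732)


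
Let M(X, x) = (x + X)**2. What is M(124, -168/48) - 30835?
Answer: -65259/4 ≈ -16315.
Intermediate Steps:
M(X, x) = (X + x)**2
M(124, -168/48) - 30835 = (124 - 168/48)**2 - 30835 = (124 - 168*1/48)**2 - 30835 = (124 - 7/2)**2 - 30835 = (241/2)**2 - 30835 = 58081/4 - 30835 = -65259/4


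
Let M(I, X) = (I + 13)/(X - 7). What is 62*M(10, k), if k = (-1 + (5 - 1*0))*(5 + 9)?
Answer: 1426/49 ≈ 29.102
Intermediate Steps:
k = 56 (k = (-1 + (5 + 0))*14 = (-1 + 5)*14 = 4*14 = 56)
M(I, X) = (13 + I)/(-7 + X)
62*M(10, k) = 62*((13 + 10)/(-7 + 56)) = 62*(23/49) = 1426/49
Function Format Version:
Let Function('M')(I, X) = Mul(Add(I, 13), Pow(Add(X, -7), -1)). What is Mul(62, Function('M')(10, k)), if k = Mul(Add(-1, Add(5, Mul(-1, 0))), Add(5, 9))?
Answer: Rational(1426, 49) ≈ 29.102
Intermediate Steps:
k = 56 (k = Mul(Add(-1, Add(5, 0)), 14) = Mul(Add(-1, 5), 14) = Mul(4, 14) = 56)
Function('M')(I, X) = Mul(Pow(Add(-7, X), -1), Add(13, I)) (Function('M')(I, X) = Mul(Add(13, I), Pow(Add(-7, X), -1)) = Mul(Pow(Add(-7, X), -1), Add(13, I)))
Mul(62, Function('M')(10, k)) = Mul(62, Mul(Pow(Add(-7, 56), -1), Add(13, 10))) = Mul(62, Mul(Pow(49, -1), 23)) = Mul(62, Mul(Rational(1, 49), 23)) = Mul(62, Rational(23, 49)) = Rational(1426, 49)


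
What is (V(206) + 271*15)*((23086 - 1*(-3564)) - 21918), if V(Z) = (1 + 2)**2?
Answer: 19278168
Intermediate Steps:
V(Z) = 9 (V(Z) = 3**2 = 9)
(V(206) + 271*15)*((23086 - 1*(-3564)) - 21918) = (9 + 271*15)*((23086 - 1*(-3564)) - 21918) = (9 + 4065)*((23086 + 3564) - 21918) = 4074*(26650 - 21918) = 4074*4732 = 19278168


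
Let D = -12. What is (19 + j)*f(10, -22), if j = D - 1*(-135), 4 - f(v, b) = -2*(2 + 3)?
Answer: 1988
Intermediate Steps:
f(v, b) = 14 (f(v, b) = 4 - (-2)*(2 + 3) = 4 - (-2)*5 = 4 - 1*(-10) = 4 + 10 = 14)
j = 123 (j = -12 - 1*(-135) = -12 + 135 = 123)
(19 + j)*f(10, -22) = (19 + 123)*14 = 142*14 = 1988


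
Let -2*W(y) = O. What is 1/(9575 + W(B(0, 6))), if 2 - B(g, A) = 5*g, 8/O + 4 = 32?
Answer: 7/67024 ≈ 0.00010444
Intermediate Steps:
O = 2/7 (O = 8/(-4 + 32) = 8/28 = 8*(1/28) = 2/7 ≈ 0.28571)
B(g, A) = 2 - 5*g
W(y) = -⅐ (W(y) = -½*2/7 = -⅐)
1/(9575 + W(B(0, 6))) = 1/(9575 - ⅐) = 1/(67024/7) = 7/67024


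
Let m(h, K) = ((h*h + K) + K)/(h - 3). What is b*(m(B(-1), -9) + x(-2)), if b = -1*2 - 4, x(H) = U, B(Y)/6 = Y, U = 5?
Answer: -18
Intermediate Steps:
B(Y) = 6*Y
x(H) = 5
b = -6 (b = -2 - 4 = -6)
m(h, K) = (h**2 + 2*K)/(-3 + h) (m(h, K) = ((h**2 + K) + K)/(-3 + h) = ((K + h**2) + K)/(-3 + h) = (h**2 + 2*K)/(-3 + h))
b*(m(B(-1), -9) + x(-2)) = -6*(((6*(-1))**2 + 2*(-9))/(-3 + 6*(-1)) + 5) = -6*(((-6)**2 - 18)/(-3 - 6) + 5) = -6*((36 - 18)/(-9) + 5) = -6*(-1/9*18 + 5) = -6*(-2 + 5) = -6*3 = -18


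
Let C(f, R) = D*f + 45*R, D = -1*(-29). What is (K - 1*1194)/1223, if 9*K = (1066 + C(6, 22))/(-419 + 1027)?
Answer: -3265669/3346128 ≈ -0.97596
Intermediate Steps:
D = 29
C(f, R) = 29*f + 45*R
K = 1115/2736 (K = ((1066 + (29*6 + 45*22))/(-419 + 1027))/9 = ((1066 + (174 + 990))/608)/9 = ((1066 + 1164)*(1/608))/9 = (2230*(1/608))/9 = (⅑)*(1115/304) = 1115/2736 ≈ 0.40753)
(K - 1*1194)/1223 = (1115/2736 - 1*1194)/1223 = (1115/2736 - 1194)*(1/1223) = -3265669/2736*1/1223 = -3265669/3346128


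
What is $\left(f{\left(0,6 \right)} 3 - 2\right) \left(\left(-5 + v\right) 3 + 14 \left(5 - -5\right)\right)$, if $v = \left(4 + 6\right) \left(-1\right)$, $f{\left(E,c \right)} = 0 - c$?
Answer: $-1900$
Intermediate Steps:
$f{\left(E,c \right)} = - c$
$v = -10$ ($v = 10 \left(-1\right) = -10$)
$\left(f{\left(0,6 \right)} 3 - 2\right) \left(\left(-5 + v\right) 3 + 14 \left(5 - -5\right)\right) = \left(\left(-1\right) 6 \cdot 3 - 2\right) \left(\left(-5 - 10\right) 3 + 14 \left(5 - -5\right)\right) = \left(\left(-6\right) 3 - 2\right) \left(\left(-15\right) 3 + 14 \left(5 + 5\right)\right) = \left(-18 - 2\right) \left(-45 + 14 \cdot 10\right) = - 20 \left(-45 + 140\right) = \left(-20\right) 95 = -1900$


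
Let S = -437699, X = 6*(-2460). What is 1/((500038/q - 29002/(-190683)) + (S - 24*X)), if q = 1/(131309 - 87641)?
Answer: 190683/4163673124135777 ≈ 4.5797e-11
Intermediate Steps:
X = -14760
q = 1/43668 ≈ 2.2900e-5
1/((500038/q - 29002/(-190683)) + (S - 24*X)) = 1/((500038/(1/43668) - 29002/(-190683)) + (-437699 - 24*(-14760))) = 1/((500038*43668 - 29002*(-1/190683)) + (-437699 - 1*(-354240))) = 1/((21835659384 + 29002/190683) + (-437699 + 354240)) = 1/(4163689038348274/190683 - 83459) = 1/(4163673124135777/190683) = 190683/4163673124135777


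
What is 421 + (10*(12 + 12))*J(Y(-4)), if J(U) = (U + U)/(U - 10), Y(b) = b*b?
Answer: 1701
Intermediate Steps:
Y(b) = b**2
J(U) = 2*U/(-10 + U) (J(U) = (2*U)/(-10 + U) = 2*U/(-10 + U))
421 + (10*(12 + 12))*J(Y(-4)) = 421 + (10*(12 + 12))*(2*(-4)**2/(-10 + (-4)**2)) = 421 + (10*24)*(2*16/(-10 + 16)) = 421 + 240*(2*16/6) = 421 + 240*(2*16*(1/6)) = 421 + 240*(16/3) = 421 + 1280 = 1701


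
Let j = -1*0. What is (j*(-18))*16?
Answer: 0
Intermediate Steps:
j = 0
(j*(-18))*16 = (0*(-18))*16 = 0*16 = 0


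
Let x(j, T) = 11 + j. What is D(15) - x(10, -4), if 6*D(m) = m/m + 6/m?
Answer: -623/30 ≈ -20.767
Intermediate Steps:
D(m) = ⅙ + 1/m (D(m) = (m/m + 6/m)/6 = (1 + 6/m)/6 = ⅙ + 1/m)
D(15) - x(10, -4) = (⅙)*(6 + 15)/15 - (11 + 10) = (⅙)*(1/15)*21 - 1*21 = 7/30 - 21 = -623/30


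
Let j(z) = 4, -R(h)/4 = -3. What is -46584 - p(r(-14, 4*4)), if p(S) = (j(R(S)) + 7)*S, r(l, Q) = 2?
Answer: -46606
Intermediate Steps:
R(h) = 12 (R(h) = -4*(-3) = 12)
p(S) = 11*S (p(S) = (4 + 7)*S = 11*S)
-46584 - p(r(-14, 4*4)) = -46584 - 11*2 = -46584 - 1*22 = -46584 - 22 = -46606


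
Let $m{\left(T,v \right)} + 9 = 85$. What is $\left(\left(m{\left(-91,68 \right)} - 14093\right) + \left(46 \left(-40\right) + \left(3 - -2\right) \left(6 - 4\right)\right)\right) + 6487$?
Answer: $-9360$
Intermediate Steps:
$m{\left(T,v \right)} = 76$ ($m{\left(T,v \right)} = -9 + 85 = 76$)
$\left(\left(m{\left(-91,68 \right)} - 14093\right) + \left(46 \left(-40\right) + \left(3 - -2\right) \left(6 - 4\right)\right)\right) + 6487 = \left(\left(76 - 14093\right) + \left(46 \left(-40\right) + \left(3 - -2\right) \left(6 - 4\right)\right)\right) + 6487 = \left(-14017 - \left(1840 - \left(3 + 2\right) 2\right)\right) + 6487 = \left(-14017 + \left(-1840 + 5 \cdot 2\right)\right) + 6487 = \left(-14017 + \left(-1840 + 10\right)\right) + 6487 = \left(-14017 - 1830\right) + 6487 = -15847 + 6487 = -9360$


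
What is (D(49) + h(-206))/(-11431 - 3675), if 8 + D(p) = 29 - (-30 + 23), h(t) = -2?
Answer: -1/581 ≈ -0.0017212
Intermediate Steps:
D(p) = 28 (D(p) = -8 + (29 - (-30 + 23)) = -8 + (29 - 1*(-7)) = -8 + (29 + 7) = -8 + 36 = 28)
(D(49) + h(-206))/(-11431 - 3675) = (28 - 2)/(-11431 - 3675) = 26/(-15106) = 26*(-1/15106) = -1/581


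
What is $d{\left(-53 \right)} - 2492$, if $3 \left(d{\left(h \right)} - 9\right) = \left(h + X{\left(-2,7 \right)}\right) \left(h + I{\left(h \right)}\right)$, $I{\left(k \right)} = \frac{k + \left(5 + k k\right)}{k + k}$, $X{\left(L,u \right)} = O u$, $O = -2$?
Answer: $- \frac{76067}{106} \approx -717.61$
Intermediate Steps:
$X{\left(L,u \right)} = - 2 u$
$I{\left(k \right)} = \frac{5 + k + k^{2}}{2 k}$ ($I{\left(k \right)} = \frac{k + \left(5 + k^{2}\right)}{2 k} = \left(5 + k + k^{2}\right) \frac{1}{2 k} = \frac{5 + k + k^{2}}{2 k}$)
$d{\left(h \right)} = 9 + \frac{\left(-14 + h\right) \left(h + \frac{5 + h \left(1 + h\right)}{2 h}\right)}{3}$ ($d{\left(h \right)} = 9 + \frac{\left(h - 14\right) \left(h + \frac{5 + h \left(1 + h\right)}{2 h}\right)}{3} = 9 + \frac{\left(-14 + h\right) \left(h + \frac{5 + h \left(1 + h\right)}{2 h}\right)}{3}$)
$d{\left(-53 \right)} - 2492 = \frac{-70 - 41 \left(-53\right)^{2} + 3 \left(-53\right)^{3} + 45 \left(-53\right)}{6 \left(-53\right)} - 2492 = \frac{1}{6} \left(- \frac{1}{53}\right) \left(-70 - 115169 + 3 \left(-148877\right) - 2385\right) - 2492 = \frac{1}{6} \left(- \frac{1}{53}\right) \left(-70 - 115169 - 446631 - 2385\right) - 2492 = \frac{1}{6} \left(- \frac{1}{53}\right) \left(-564255\right) - 2492 = \frac{188085}{106} - 2492 = - \frac{76067}{106}$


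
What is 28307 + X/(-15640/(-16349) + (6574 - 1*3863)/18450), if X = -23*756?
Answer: 4177938293273/332880139 ≈ 12551.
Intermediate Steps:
X = -17388
28307 + X/(-15640/(-16349) + (6574 - 1*3863)/18450) = 28307 - 17388/(-15640/(-16349) + (6574 - 1*3863)/18450) = 28307 - 17388/(-15640*(-1/16349) + (6574 - 3863)*(1/18450)) = 28307 - 17388/(15640/16349 + 2711*(1/18450)) = 28307 - 17388/(15640/16349 + 2711/18450) = 28307 - 17388/332880139/301639050 = 28307 - 17388*301639050/332880139 = 28307 - 5244899801400/332880139 = 4177938293273/332880139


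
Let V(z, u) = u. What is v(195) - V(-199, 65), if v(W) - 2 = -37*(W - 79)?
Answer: -4355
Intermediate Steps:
v(W) = 2925 - 37*W (v(W) = 2 - 37*(W - 79) = 2 - 37*(-79 + W) = 2 + (2923 - 37*W) = 2925 - 37*W)
v(195) - V(-199, 65) = (2925 - 37*195) - 1*65 = (2925 - 7215) - 65 = -4290 - 65 = -4355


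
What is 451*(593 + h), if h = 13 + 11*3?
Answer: 288189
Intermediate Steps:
h = 46 (h = 13 + 33 = 46)
451*(593 + h) = 451*(593 + 46) = 451*639 = 288189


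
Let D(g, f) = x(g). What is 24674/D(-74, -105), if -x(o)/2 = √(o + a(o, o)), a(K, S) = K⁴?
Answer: -13*√29986502/31598 ≈ -2.2529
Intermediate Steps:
x(o) = -2*√(o + o⁴)
D(g, f) = -2*√(g + g⁴)
24674/D(-74, -105) = 24674/((-2*√(-74 + (-74)⁴))) = 24674/((-2*√(-74 + 29986576))) = 24674/((-2*√29986502)) = 24674*(-√29986502/59973004) = -13*√29986502/31598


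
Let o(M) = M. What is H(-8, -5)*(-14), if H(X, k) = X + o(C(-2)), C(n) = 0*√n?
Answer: 112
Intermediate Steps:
C(n) = 0
H(X, k) = X (H(X, k) = X + 0 = X)
H(-8, -5)*(-14) = -8*(-14) = 112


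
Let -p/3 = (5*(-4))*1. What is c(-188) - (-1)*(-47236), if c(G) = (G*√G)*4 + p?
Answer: -47176 - 1504*I*√47 ≈ -47176.0 - 10311.0*I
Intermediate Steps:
p = 60 (p = -3*5*(-4) = -(-60) = -3*(-20) = 60)
c(G) = 60 + 4*G^(3/2) (c(G) = (G*√G)*4 + 60 = G^(3/2)*4 + 60 = 4*G^(3/2) + 60 = 60 + 4*G^(3/2))
c(-188) - (-1)*(-47236) = (60 + 4*(-188)^(3/2)) - (-1)*(-47236) = (60 + 4*(-376*I*√47)) - 1*47236 = (60 - 1504*I*√47) - 47236 = -47176 - 1504*I*√47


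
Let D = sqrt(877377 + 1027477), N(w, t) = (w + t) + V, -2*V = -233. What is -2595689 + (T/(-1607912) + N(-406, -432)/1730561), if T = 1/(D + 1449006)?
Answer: -7582489598934175473821090952179/2921185703570914697303512 + sqrt(1904854)/3375998538706135984 ≈ -2.5957e+6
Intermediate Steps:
V = 233/2 (V = -1/2*(-233) = 233/2 ≈ 116.50)
N(w, t) = 233/2 + t + w (N(w, t) = (w + t) + 233/2 = (t + w) + 233/2 = 233/2 + t + w)
D = sqrt(1904854) ≈ 1380.2
T = 1/(1449006 + sqrt(1904854)) (T = 1/(sqrt(1904854) + 1449006) = 1/(1449006 + sqrt(1904854)) ≈ 6.8947e-7)
-2595689 + (T/(-1607912) + N(-406, -432)/1730561) = -2595689 + ((724503/1049808241591 - sqrt(1904854)/2099616483182)/(-1607912) + (233/2 - 432 - 406)/1730561) = -2595689 + ((724503/1049808241591 - sqrt(1904854)/2099616483182)*(-1/1607912) - 1443/2*1/1730561) = -2595689 + ((-724503/1687999269353067992 + sqrt(1904854)/3375998538706135984) - 1443/3461122) = -2595689 + (-1217891474092035192411/2921185703570914697303512 + sqrt(1904854)/3375998538706135984) = -7582489598934175473821090952179/2921185703570914697303512 + sqrt(1904854)/3375998538706135984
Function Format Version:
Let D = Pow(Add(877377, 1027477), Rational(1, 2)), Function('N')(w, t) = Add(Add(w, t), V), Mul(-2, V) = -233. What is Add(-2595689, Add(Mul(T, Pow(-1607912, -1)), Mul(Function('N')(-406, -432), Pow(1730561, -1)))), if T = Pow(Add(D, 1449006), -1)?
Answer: Add(Rational(-7582489598934175473821090952179, 2921185703570914697303512), Mul(Rational(1, 3375998538706135984), Pow(1904854, Rational(1, 2)))) ≈ -2.5957e+6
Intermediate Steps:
V = Rational(233, 2) (V = Mul(Rational(-1, 2), -233) = Rational(233, 2) ≈ 116.50)
Function('N')(w, t) = Add(Rational(233, 2), t, w) (Function('N')(w, t) = Add(Add(w, t), Rational(233, 2)) = Add(Add(t, w), Rational(233, 2)) = Add(Rational(233, 2), t, w))
D = Pow(1904854, Rational(1, 2)) ≈ 1380.2
T = Pow(Add(1449006, Pow(1904854, Rational(1, 2))), -1) (T = Pow(Add(Pow(1904854, Rational(1, 2)), 1449006), -1) = Pow(Add(1449006, Pow(1904854, Rational(1, 2))), -1) ≈ 6.8947e-7)
Add(-2595689, Add(Mul(T, Pow(-1607912, -1)), Mul(Function('N')(-406, -432), Pow(1730561, -1)))) = Add(-2595689, Add(Mul(Add(Rational(724503, 1049808241591), Mul(Rational(-1, 2099616483182), Pow(1904854, Rational(1, 2)))), Pow(-1607912, -1)), Mul(Add(Rational(233, 2), -432, -406), Pow(1730561, -1)))) = Add(-2595689, Add(Mul(Add(Rational(724503, 1049808241591), Mul(Rational(-1, 2099616483182), Pow(1904854, Rational(1, 2)))), Rational(-1, 1607912)), Mul(Rational(-1443, 2), Rational(1, 1730561)))) = Add(-2595689, Add(Add(Rational(-724503, 1687999269353067992), Mul(Rational(1, 3375998538706135984), Pow(1904854, Rational(1, 2)))), Rational(-1443, 3461122))) = Add(-2595689, Add(Rational(-1217891474092035192411, 2921185703570914697303512), Mul(Rational(1, 3375998538706135984), Pow(1904854, Rational(1, 2))))) = Add(Rational(-7582489598934175473821090952179, 2921185703570914697303512), Mul(Rational(1, 3375998538706135984), Pow(1904854, Rational(1, 2))))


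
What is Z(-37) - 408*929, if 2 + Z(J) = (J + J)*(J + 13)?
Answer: -377258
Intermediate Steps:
Z(J) = -2 + 2*J*(13 + J) (Z(J) = -2 + (J + J)*(J + 13) = -2 + (2*J)*(13 + J) = -2 + 2*J*(13 + J))
Z(-37) - 408*929 = (-2 + 2*(-37)² + 26*(-37)) - 408*929 = (-2 + 2*1369 - 962) - 379032 = (-2 + 2738 - 962) - 379032 = 1774 - 379032 = -377258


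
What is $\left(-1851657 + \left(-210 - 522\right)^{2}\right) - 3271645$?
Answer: $-4587478$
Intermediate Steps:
$\left(-1851657 + \left(-210 - 522\right)^{2}\right) - 3271645 = \left(-1851657 + \left(-732\right)^{2}\right) - 3271645 = \left(-1851657 + 535824\right) - 3271645 = -1315833 - 3271645 = -4587478$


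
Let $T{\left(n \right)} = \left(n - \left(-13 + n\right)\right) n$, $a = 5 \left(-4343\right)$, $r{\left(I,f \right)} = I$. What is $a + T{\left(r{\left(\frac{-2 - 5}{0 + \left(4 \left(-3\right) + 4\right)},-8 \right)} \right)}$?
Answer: $- \frac{173629}{8} \approx -21704.0$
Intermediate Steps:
$a = -21715$
$T{\left(n \right)} = 13 n$
$a + T{\left(r{\left(\frac{-2 - 5}{0 + \left(4 \left(-3\right) + 4\right)},-8 \right)} \right)} = -21715 + 13 \frac{-2 - 5}{0 + \left(4 \left(-3\right) + 4\right)} = -21715 + 13 \left(- \frac{7}{0 + \left(-12 + 4\right)}\right) = -21715 + 13 \left(- \frac{7}{0 - 8}\right) = -21715 + 13 \left(- \frac{7}{-8}\right) = -21715 + 13 \left(\left(-7\right) \left(- \frac{1}{8}\right)\right) = -21715 + 13 \cdot \frac{7}{8} = -21715 + \frac{91}{8} = - \frac{173629}{8}$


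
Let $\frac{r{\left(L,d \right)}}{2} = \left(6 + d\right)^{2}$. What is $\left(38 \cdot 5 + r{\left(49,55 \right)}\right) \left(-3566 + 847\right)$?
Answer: $-20751408$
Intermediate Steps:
$r{\left(L,d \right)} = 2 \left(6 + d\right)^{2}$
$\left(38 \cdot 5 + r{\left(49,55 \right)}\right) \left(-3566 + 847\right) = \left(38 \cdot 5 + 2 \left(6 + 55\right)^{2}\right) \left(-3566 + 847\right) = \left(190 + 2 \cdot 61^{2}\right) \left(-2719\right) = \left(190 + 2 \cdot 3721\right) \left(-2719\right) = \left(190 + 7442\right) \left(-2719\right) = 7632 \left(-2719\right) = -20751408$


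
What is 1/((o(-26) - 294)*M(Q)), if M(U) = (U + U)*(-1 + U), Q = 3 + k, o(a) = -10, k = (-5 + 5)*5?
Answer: -1/3648 ≈ -0.00027412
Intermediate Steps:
k = 0 (k = 0*5 = 0)
Q = 3 (Q = 3 + 0 = 3)
M(U) = 2*U*(-1 + U) (M(U) = (2*U)*(-1 + U) = 2*U*(-1 + U))
1/((o(-26) - 294)*M(Q)) = 1/((-10 - 294)*((2*3*(-1 + 3)))) = 1/((-304)*((2*3*2))) = -1/304/12 = -1/304*1/12 = -1/3648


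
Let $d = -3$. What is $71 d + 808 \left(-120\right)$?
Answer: $-97173$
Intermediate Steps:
$71 d + 808 \left(-120\right) = 71 \left(-3\right) + 808 \left(-120\right) = -213 - 96960 = -97173$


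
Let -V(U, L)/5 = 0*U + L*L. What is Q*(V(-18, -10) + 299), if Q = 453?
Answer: -91053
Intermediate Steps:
V(U, L) = -5*L² (V(U, L) = -5*(0*U + L*L) = -5*(0 + L²) = -5*L²)
Q*(V(-18, -10) + 299) = 453*(-5*(-10)² + 299) = 453*(-5*100 + 299) = 453*(-500 + 299) = 453*(-201) = -91053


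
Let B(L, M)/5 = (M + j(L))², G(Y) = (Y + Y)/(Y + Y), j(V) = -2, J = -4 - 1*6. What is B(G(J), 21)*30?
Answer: 54150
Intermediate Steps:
J = -10 (J = -4 - 6 = -10)
G(Y) = 1 (G(Y) = (2*Y)/((2*Y)) = (2*Y)*(1/(2*Y)) = 1)
B(L, M) = 5*(-2 + M)² (B(L, M) = 5*(M - 2)² = 5*(-2 + M)²)
B(G(J), 21)*30 = (5*(-2 + 21)²)*30 = (5*19²)*30 = (5*361)*30 = 1805*30 = 54150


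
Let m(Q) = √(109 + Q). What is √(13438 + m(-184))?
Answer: √(13438 + 5*I*√3) ≈ 115.92 + 0.0374*I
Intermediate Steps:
√(13438 + m(-184)) = √(13438 + √(109 - 184)) = √(13438 + √(-75)) = √(13438 + 5*I*√3)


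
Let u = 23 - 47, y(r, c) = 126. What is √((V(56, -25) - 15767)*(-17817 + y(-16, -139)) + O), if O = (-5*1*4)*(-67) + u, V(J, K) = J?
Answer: √277944617 ≈ 16672.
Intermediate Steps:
u = -24
O = 1316 (O = (-5*1*4)*(-67) - 24 = -5*4*(-67) - 24 = -20*(-67) - 24 = 1340 - 24 = 1316)
√((V(56, -25) - 15767)*(-17817 + y(-16, -139)) + O) = √((56 - 15767)*(-17817 + 126) + 1316) = √(-15711*(-17691) + 1316) = √(277943301 + 1316) = √277944617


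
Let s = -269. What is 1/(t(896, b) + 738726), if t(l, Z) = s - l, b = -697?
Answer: 1/737561 ≈ 1.3558e-6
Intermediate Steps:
t(l, Z) = -269 - l
1/(t(896, b) + 738726) = 1/((-269 - 1*896) + 738726) = 1/((-269 - 896) + 738726) = 1/(-1165 + 738726) = 1/737561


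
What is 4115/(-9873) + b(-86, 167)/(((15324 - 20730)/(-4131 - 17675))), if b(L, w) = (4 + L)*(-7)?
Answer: 20592430087/8895573 ≈ 2314.9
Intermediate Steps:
b(L, w) = -28 - 7*L
4115/(-9873) + b(-86, 167)/(((15324 - 20730)/(-4131 - 17675))) = 4115/(-9873) + (-28 - 7*(-86))/(((15324 - 20730)/(-4131 - 17675))) = 4115*(-1/9873) + (-28 + 602)/((-5406/(-21806))) = -4115/9873 + 574/((-5406*(-1/21806))) = -4115/9873 + 574/(2703/10903) = -4115/9873 + 574*(10903/2703) = -4115/9873 + 6258322/2703 = 20592430087/8895573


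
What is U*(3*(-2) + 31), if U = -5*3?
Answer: -375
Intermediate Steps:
U = -15
U*(3*(-2) + 31) = -15*(3*(-2) + 31) = -15*(-6 + 31) = -15*25 = -375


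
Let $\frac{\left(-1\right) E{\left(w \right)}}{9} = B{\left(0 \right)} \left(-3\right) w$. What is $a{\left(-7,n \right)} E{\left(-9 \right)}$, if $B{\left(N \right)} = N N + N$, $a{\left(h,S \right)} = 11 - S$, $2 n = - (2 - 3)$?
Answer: $0$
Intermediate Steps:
$n = \frac{1}{2}$ ($n = \frac{\left(-1\right) \left(2 - 3\right)}{2} = \frac{\left(-1\right) \left(-1\right)}{2} = \frac{1}{2} \cdot 1 = \frac{1}{2} \approx 0.5$)
$B{\left(N \right)} = N + N^{2}$ ($B{\left(N \right)} = N^{2} + N = N + N^{2}$)
$E{\left(w \right)} = 0$ ($E{\left(w \right)} = - 9 \cdot 0 \left(1 + 0\right) \left(-3\right) w = - 9 \cdot 0 \cdot 1 \left(-3\right) w = - 9 \cdot 0 \left(-3\right) w = - 9 \cdot 0 w = \left(-9\right) 0 = 0$)
$a{\left(-7,n \right)} E{\left(-9 \right)} = \left(11 - \frac{1}{2}\right) 0 = \frac{21}{2} \cdot 0 = 0$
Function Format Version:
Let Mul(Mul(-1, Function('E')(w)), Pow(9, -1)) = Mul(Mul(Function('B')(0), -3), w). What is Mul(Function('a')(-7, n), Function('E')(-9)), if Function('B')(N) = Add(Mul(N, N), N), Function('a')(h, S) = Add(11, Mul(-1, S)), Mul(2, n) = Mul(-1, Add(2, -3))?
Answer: 0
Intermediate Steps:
n = Rational(1, 2) (n = Mul(Rational(1, 2), Mul(-1, Add(2, -3))) = Mul(Rational(1, 2), Mul(-1, -1)) = Mul(Rational(1, 2), 1) = Rational(1, 2) ≈ 0.50000)
Function('B')(N) = Add(N, Pow(N, 2)) (Function('B')(N) = Add(Pow(N, 2), N) = Add(N, Pow(N, 2)))
Function('E')(w) = 0 (Function('E')(w) = Mul(-9, Mul(Mul(Mul(0, Add(1, 0)), -3), w)) = Mul(-9, Mul(Mul(Mul(0, 1), -3), w)) = Mul(-9, Mul(Mul(0, -3), w)) = Mul(-9, Mul(0, w)) = Mul(-9, 0) = 0)
Mul(Function('a')(-7, n), Function('E')(-9)) = Mul(Add(11, Mul(-1, Rational(1, 2))), 0) = Mul(Add(11, Rational(-1, 2)), 0) = Mul(Rational(21, 2), 0) = 0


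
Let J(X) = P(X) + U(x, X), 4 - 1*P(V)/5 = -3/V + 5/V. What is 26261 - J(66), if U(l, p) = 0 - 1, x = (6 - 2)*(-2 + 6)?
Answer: 865991/33 ≈ 26242.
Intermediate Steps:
x = 16 (x = 4*4 = 16)
P(V) = 20 - 10/V (P(V) = 20 - 5*(-3/V + 5/V) = 20 - 10/V)
U(l, p) = -1
J(X) = 19 - 10/X (J(X) = (20 - 10/X) - 1 = 19 - 10/X)
26261 - J(66) = 26261 - (19 - 10/66) = 26261 - (19 - 10*1/66) = 26261 - (19 - 5/33) = 26261 - 1*622/33 = 26261 - 622/33 = 865991/33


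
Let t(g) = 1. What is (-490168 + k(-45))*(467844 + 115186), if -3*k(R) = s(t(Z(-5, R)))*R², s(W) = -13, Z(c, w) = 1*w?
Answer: -280666560790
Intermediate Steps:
Z(c, w) = w
k(R) = 13*R²/3 (k(R) = -(-13)*R²/3 = 13*R²/3)
(-490168 + k(-45))*(467844 + 115186) = (-490168 + (13/3)*(-45)²)*(467844 + 115186) = (-490168 + (13/3)*2025)*583030 = (-490168 + 8775)*583030 = -481393*583030 = -280666560790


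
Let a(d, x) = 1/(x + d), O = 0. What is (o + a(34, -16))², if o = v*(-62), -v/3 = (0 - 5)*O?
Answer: 1/324 ≈ 0.0030864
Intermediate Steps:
a(d, x) = 1/(d + x)
v = 0 (v = -3*(0 - 5)*0 = -(-15)*0 = -3*0 = 0)
o = 0 (o = 0*(-62) = 0)
(o + a(34, -16))² = (0 + 1/(34 - 16))² = (0 + 1/18)² = (1/18)² = 1/324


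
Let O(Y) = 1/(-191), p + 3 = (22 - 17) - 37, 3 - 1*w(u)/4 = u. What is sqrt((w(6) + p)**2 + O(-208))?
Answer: sqrt(80586338)/191 ≈ 47.000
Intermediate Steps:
w(u) = 12 - 4*u
p = -35 (p = -3 + ((22 - 17) - 37) = -3 + (5 - 37) = -3 - 32 = -35)
O(Y) = -1/191
sqrt((w(6) + p)**2 + O(-208)) = sqrt(((12 - 4*6) - 35)**2 - 1/191) = sqrt(((12 - 24) - 35)**2 - 1/191) = sqrt((-12 - 35)**2 - 1/191) = sqrt((-47)**2 - 1/191) = sqrt(2209 - 1/191) = sqrt(421918/191) = sqrt(80586338)/191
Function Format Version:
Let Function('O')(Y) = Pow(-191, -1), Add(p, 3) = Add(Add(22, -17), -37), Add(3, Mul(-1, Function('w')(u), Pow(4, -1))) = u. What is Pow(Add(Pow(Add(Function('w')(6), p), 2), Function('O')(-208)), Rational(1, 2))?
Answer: Mul(Rational(1, 191), Pow(80586338, Rational(1, 2))) ≈ 47.000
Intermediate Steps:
Function('w')(u) = Add(12, Mul(-4, u))
p = -35 (p = Add(-3, Add(Add(22, -17), -37)) = Add(-3, Add(5, -37)) = Add(-3, -32) = -35)
Function('O')(Y) = Rational(-1, 191)
Pow(Add(Pow(Add(Function('w')(6), p), 2), Function('O')(-208)), Rational(1, 2)) = Pow(Add(Pow(Add(Add(12, Mul(-4, 6)), -35), 2), Rational(-1, 191)), Rational(1, 2)) = Pow(Add(Pow(Add(Add(12, -24), -35), 2), Rational(-1, 191)), Rational(1, 2)) = Pow(Add(Pow(Add(-12, -35), 2), Rational(-1, 191)), Rational(1, 2)) = Pow(Add(Pow(-47, 2), Rational(-1, 191)), Rational(1, 2)) = Pow(Add(2209, Rational(-1, 191)), Rational(1, 2)) = Pow(Rational(421918, 191), Rational(1, 2)) = Mul(Rational(1, 191), Pow(80586338, Rational(1, 2)))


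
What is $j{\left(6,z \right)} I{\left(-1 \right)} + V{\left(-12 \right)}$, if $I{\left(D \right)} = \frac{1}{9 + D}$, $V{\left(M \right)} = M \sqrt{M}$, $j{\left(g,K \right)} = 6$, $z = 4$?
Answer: $\frac{3}{4} - 24 i \sqrt{3} \approx 0.75 - 41.569 i$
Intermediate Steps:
$V{\left(M \right)} = M^{\frac{3}{2}}$
$j{\left(6,z \right)} I{\left(-1 \right)} + V{\left(-12 \right)} = \frac{6}{9 - 1} + \left(-12\right)^{\frac{3}{2}} = \frac{6}{8} - 24 i \sqrt{3} = 6 \cdot \frac{1}{8} - 24 i \sqrt{3} = \frac{3}{4} - 24 i \sqrt{3}$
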